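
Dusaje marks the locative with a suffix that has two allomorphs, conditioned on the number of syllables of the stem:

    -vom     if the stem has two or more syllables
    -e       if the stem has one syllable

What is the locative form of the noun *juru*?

*juru* (2 syllables) → -vom → *juruvom*.

juruvom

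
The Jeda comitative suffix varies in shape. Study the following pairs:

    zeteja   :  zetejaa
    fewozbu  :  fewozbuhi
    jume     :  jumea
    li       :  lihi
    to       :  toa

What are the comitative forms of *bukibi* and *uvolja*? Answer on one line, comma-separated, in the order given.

bukibihi, uvoljaa

Looking at the last vowel of each stem: -hi when the last vowel of the stem is a high vowel (*fewozbu*, *li*); -a when the last vowel of the stem is a non-high vowel (*zeteja*, *jume*, *to*).
The last vowel of *bukibi* is /i/, which is a high vowel, so the suffix is -hi, giving *bukibihi*.
Since the last vowel of *uvolja* is /a/ (a non-high vowel), it takes -a, giving *uvoljaa*.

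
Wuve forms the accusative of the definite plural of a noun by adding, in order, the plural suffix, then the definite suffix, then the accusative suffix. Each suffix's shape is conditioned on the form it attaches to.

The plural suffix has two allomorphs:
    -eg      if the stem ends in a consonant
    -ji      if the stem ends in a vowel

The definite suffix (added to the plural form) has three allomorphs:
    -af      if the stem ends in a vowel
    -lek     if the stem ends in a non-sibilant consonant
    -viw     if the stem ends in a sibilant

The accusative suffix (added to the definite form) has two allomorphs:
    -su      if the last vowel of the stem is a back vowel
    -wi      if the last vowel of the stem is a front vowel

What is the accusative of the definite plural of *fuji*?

fujijiafsu

*fuji* — final sound /i/ (a vowel) → -ji → *fujiji*.
The plural form *fujiji*: final sound = /i/, a vowel → -af → *fujijiaf*.
The definite form *fujijiaf* — last vowel /a/ (a back vowel) → -su → *fujijiafsu*.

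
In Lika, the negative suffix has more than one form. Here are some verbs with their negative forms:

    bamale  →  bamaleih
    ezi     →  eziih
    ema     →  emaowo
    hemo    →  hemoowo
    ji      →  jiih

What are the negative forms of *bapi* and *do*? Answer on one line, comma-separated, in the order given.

Looking at the last vowel of each stem: -ih when the last vowel of the stem is a front vowel (*bamale*, *ezi*, *ji*); -owo when the last vowel of the stem is a back vowel (*ema*, *hemo*).
*bapi* — last vowel /i/ (a front vowel) → -ih → *bapiih*.
*do*: last vowel = /o/, a back vowel → -owo → *doowo*.

bapiih, doowo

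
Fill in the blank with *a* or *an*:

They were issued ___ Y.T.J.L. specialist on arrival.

a

The indefinite article is chosen by the initial *sound* of the following word, not its spelling.
The initialism *Y.T.J.L.* is read letter by letter; the first letter, Y, is pronounced /waɪ/, which begins with a consonant sound.
So the article is *a*: They were issued a Y.T.J.L. specialist on arrival.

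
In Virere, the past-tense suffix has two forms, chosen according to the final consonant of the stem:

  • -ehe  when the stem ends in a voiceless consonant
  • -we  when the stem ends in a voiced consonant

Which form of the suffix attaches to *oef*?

Since the final consonant of *oef* is /f/ (voiceless), it takes -ehe.

-ehe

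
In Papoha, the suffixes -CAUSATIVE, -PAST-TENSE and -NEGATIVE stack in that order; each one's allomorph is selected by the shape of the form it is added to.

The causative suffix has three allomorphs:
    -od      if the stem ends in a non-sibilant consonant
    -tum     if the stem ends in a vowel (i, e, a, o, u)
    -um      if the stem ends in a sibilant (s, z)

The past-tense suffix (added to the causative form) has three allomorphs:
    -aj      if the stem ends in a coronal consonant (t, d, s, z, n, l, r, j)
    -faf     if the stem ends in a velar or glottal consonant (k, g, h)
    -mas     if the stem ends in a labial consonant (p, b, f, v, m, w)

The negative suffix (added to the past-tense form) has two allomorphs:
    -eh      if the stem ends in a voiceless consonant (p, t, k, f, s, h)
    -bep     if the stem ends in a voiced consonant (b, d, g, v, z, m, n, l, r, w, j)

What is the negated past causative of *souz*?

*souz* — final sound /z/ (a sibilant) → -um → *souzum*.
The causative form *souzum* — final consonant /m/ (labial) → -mas → *souzummas*.
The past-tense form *souzummas* — final consonant /s/ (voiceless) → -eh → *souzummaseh*.

souzummaseh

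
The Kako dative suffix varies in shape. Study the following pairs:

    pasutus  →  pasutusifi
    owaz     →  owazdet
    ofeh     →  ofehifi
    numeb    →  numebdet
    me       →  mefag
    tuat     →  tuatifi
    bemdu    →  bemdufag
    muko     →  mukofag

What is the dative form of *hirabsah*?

The alternation tracks the final sound of the stem — -ifi when the stem ends in a voiceless consonant (*pasutus*, *ofeh*, *tuat*); -det when the stem ends in a voiced consonant (*owaz*, *numeb*); -fag when the stem ends in a vowel (*me*, *bemdu*, *muko*).
Since the final sound of *hirabsah* is /h/ (a voiceless consonant), it takes -ifi, giving *hirabsahifi*.

hirabsahifi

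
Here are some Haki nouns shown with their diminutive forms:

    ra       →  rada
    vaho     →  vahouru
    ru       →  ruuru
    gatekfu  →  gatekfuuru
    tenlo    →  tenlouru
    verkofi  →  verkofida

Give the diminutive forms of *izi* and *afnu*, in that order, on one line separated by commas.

The alternation tracks the last vowel of the stem — -uru when the last vowel of the stem is a rounded vowel (*vaho*, *ru*, *gatekfu*, *tenlo*); -da when the last vowel of the stem is an unrounded vowel (*ra*, *verkofi*).
*izi* — last vowel /i/ (an unrounded vowel) → -da → *izida*.
*afnu* — last vowel /u/ (a rounded vowel) → -uru → *afnuuru*.

izida, afnuuru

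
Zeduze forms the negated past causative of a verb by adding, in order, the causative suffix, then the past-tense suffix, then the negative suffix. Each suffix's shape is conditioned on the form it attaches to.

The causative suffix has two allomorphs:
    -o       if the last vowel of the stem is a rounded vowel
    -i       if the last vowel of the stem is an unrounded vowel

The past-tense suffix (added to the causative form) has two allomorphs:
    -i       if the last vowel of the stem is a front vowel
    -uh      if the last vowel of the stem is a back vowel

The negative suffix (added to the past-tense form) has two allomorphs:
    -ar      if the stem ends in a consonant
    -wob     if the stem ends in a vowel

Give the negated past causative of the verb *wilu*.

The last vowel of *wilu* is /u/, which is a rounded vowel, so the causative suffix is -o, giving *wiluo*.
The last vowel of the causative form *wiluo* is /o/, which is a back vowel, so the past-tense suffix is -uh, giving *wiluouh*.
The past-tense form *wiluouh* — final sound /h/ (a consonant) → -ar → *wiluouhar*.

wiluouhar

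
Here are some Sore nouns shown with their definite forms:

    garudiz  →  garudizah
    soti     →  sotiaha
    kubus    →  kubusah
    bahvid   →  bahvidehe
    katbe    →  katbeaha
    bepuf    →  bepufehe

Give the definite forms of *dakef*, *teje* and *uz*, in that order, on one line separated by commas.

dakefehe, tejeaha, uzah

The pattern is sibilance of the final sound: -ah when the stem ends in a sibilant (*garudiz*, *kubus*); -ehe when the stem ends in a non-sibilant consonant (*bahvid*, *bepuf*); -aha when the stem ends in a vowel (*soti*, *katbe*).
*dakef*: final sound = /f/, a non-sibilant consonant → -ehe → *dakefehe*.
*teje* — final sound /e/ (a vowel) → -aha → *tejeaha*.
Since the final sound of *uz* is /z/ (a sibilant), it takes -ah, giving *uzah*.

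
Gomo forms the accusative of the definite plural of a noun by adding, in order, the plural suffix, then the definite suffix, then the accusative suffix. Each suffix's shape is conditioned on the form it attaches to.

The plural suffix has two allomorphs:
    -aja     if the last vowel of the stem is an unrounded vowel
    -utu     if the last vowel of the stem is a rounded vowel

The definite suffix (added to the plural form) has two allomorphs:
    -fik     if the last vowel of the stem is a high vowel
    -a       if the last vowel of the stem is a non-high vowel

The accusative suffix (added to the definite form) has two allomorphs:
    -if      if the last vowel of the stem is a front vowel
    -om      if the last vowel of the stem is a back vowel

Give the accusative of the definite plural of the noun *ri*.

riajaaom

Since the last vowel of *ri* is /i/ (an unrounded vowel), it takes -aja, giving *riaja*.
The plural form *riaja* — last vowel /a/ (a non-high vowel) → -a → *riajaa*.
The last vowel of the definite form *riajaa* is /a/, which is a back vowel, so the accusative suffix is -om, giving *riajaaom*.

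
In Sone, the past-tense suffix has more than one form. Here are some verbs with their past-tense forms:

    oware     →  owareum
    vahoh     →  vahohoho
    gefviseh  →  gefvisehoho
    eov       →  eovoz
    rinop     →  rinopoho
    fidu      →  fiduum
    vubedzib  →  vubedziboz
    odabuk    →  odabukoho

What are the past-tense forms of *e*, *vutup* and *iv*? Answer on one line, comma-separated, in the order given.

eum, vutupoho, ivoz

Looking at the final sound of each stem: -oho when the stem ends in a voiceless consonant (*vahoh*, *gefviseh*, *rinop*, *odabuk*); -oz when the stem ends in a voiced consonant (*eov*, *vubedzib*); -um when the stem ends in a vowel (*oware*, *fidu*).
*e*: final sound = /e/, a vowel → -um → *eum*.
*vutup* — final sound /p/ (a voiceless consonant) → -oho → *vutupoho*.
Since the final sound of *iv* is /v/ (a voiced consonant), it takes -oz, giving *ivoz*.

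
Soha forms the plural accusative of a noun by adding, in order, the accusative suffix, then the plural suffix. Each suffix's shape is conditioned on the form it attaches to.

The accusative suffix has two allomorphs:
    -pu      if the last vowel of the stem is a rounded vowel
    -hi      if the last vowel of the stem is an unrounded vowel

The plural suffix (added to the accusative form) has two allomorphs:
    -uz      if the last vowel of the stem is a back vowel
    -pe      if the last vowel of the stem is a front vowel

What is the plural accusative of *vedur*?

Since the last vowel of *vedur* is /u/ (a rounded vowel), it takes -pu, giving *vedurpu*.
The accusative form *vedurpu* — last vowel /u/ (a back vowel) → -uz → *vedurpuuz*.

vedurpuuz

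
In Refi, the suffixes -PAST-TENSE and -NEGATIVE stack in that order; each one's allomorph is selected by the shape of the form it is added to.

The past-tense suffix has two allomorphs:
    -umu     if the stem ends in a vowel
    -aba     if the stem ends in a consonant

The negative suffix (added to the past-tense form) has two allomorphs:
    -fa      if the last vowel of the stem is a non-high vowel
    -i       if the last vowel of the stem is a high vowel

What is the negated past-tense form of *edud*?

*edud* — final sound /d/ (a consonant) → -aba → *edudaba*.
Since the last vowel of the past-tense form *edudaba* is /a/ (a non-high vowel), it takes -fa, giving *edudabafa*.

edudabafa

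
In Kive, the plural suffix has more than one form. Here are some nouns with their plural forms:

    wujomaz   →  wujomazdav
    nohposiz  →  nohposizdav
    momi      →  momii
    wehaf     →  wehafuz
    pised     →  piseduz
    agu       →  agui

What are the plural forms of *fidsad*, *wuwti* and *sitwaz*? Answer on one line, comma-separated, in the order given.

fidsaduz, wuwtii, sitwazdav

The alternation tracks the final sound of the stem — -dav when the stem ends in a sibilant (*wujomaz*, *nohposiz*); -uz when the stem ends in a non-sibilant consonant (*wehaf*, *pised*); -i when the stem ends in a vowel (*momi*, *agu*).
The final sound of *fidsad* is /d/, which is a non-sibilant consonant, so the suffix is -uz, giving *fidsaduz*.
*wuwti* — final sound /i/ (a vowel) → -i → *wuwtii*.
*sitwaz* — final sound /z/ (a sibilant) → -dav → *sitwazdav*.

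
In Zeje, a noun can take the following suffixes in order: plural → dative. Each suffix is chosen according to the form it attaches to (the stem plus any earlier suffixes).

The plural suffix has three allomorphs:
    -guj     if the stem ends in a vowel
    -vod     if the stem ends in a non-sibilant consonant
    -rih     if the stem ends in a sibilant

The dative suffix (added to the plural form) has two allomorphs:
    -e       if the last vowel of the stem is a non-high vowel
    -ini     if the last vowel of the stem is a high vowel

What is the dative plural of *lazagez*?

*lazagez* — final sound /z/ (a sibilant) → -rih → *lazagezrih*.
The plural form *lazagezrih* — last vowel /i/ (a high vowel) → -ini → *lazagezrihini*.

lazagezrihini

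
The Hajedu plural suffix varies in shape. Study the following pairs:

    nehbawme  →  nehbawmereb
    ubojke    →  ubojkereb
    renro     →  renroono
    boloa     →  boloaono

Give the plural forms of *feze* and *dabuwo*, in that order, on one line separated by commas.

fezereb, dabuwoono

The suffix is conditioned by the last vowel: -reb when the last vowel of the stem is a front vowel (*nehbawme*, *ubojke*); -ono when the last vowel of the stem is a back vowel (*renro*, *boloa*).
Since the last vowel of *feze* is /e/ (a front vowel), it takes -reb, giving *fezereb*.
Since the last vowel of *dabuwo* is /o/ (a back vowel), it takes -ono, giving *dabuwoono*.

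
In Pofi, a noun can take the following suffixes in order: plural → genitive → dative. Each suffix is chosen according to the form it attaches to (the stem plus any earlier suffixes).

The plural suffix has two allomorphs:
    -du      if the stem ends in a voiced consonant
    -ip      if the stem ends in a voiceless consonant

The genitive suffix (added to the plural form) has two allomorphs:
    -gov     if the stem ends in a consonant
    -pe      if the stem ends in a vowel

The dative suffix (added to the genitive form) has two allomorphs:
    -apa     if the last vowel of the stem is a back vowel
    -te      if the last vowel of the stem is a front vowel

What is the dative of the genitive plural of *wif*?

*wif*: final consonant = /f/, voiceless → -ip → *wifip*.
The final sound of the plural form *wifip* is /p/, which is a consonant, so the genitive suffix is -gov, giving *wifipgov*.
The genitive form *wifipgov* — last vowel /o/ (a back vowel) → -apa → *wifipgovapa*.

wifipgovapa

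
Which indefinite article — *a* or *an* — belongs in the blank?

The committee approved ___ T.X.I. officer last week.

The indefinite article is chosen by the initial *sound* of the following word, not its spelling.
The initialism *T.X.I.* is read letter by letter; the first letter, T, is pronounced /tiː/, which begins with a consonant sound.
So the article is *a*: The committee approved a T.X.I. officer last week.

a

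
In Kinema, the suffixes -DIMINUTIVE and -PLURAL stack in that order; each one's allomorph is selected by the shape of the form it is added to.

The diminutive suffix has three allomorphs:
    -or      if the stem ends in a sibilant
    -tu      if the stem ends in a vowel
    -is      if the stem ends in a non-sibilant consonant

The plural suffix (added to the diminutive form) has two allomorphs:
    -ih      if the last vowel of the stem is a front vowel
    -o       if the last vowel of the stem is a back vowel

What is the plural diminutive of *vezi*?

Since the final sound of *vezi* is /i/ (a vowel), it takes -tu, giving *vezitu*.
The last vowel of the diminutive form *vezitu* is /u/, which is a back vowel, so the plural suffix is -o, giving *vezituo*.

vezituo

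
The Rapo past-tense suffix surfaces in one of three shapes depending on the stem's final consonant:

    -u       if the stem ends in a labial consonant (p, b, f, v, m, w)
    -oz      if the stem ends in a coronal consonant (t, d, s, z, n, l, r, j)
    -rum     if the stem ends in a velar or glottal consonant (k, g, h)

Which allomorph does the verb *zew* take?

-u

*zew* — final consonant /w/ (labial) → -u.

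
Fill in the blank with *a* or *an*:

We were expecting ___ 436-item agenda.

a

The indefinite article is chosen by the initial *sound* of the following word, not its spelling.
The number *436* is spoken "four hundred …", beginning with /fɔr/ — a consonant sound.
So the article is *a*: We were expecting a 436-item agenda.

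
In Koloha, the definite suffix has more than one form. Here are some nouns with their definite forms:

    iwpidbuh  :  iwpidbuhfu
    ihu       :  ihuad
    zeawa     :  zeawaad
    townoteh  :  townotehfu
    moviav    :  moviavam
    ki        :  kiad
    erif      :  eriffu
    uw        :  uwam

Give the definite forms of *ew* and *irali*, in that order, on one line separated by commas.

ewam, iraliad

The suffix is conditioned by the final sound: -fu when the stem ends in a voiceless consonant (*iwpidbuh*, *townoteh*, *erif*); -am when the stem ends in a voiced consonant (*moviav*, *uw*); -ad when the stem ends in a vowel (*ihu*, *zeawa*, *ki*).
The final sound of *ew* is /w/, which is a voiced consonant, so the suffix is -am, giving *ewam*.
The final sound of *irali* is /i/, which is a vowel, so the suffix is -ad, giving *iraliad*.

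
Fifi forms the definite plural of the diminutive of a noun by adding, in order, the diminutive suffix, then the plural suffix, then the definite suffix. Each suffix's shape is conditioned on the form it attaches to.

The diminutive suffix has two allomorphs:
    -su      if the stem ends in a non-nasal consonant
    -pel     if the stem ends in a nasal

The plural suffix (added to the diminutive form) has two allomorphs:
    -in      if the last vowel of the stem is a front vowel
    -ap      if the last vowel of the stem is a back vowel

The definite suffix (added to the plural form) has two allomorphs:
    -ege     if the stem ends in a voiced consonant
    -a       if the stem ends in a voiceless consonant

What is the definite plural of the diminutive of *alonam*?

*alonam*: final consonant = /m/, a nasal → -pel → *alonampel*.
The diminutive form *alonampel*: last vowel = /e/, a front vowel → -in → *alonampelin*.
The plural form *alonampelin*: final consonant = /n/, voiced → -ege → *alonampelinege*.

alonampelinege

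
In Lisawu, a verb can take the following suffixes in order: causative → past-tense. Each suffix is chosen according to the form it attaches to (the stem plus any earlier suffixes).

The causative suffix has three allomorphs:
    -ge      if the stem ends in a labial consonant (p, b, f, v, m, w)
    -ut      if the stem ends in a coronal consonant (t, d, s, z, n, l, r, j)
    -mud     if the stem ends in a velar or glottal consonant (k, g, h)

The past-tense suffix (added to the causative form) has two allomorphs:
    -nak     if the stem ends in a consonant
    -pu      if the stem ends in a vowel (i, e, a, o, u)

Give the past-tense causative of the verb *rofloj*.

The final consonant of *rofloj* is /j/, which is coronal, so the causative suffix is -ut, giving *roflojut*.
The final sound of the causative form *roflojut* is /t/, which is a consonant, so the past-tense suffix is -nak, giving *roflojutnak*.

roflojutnak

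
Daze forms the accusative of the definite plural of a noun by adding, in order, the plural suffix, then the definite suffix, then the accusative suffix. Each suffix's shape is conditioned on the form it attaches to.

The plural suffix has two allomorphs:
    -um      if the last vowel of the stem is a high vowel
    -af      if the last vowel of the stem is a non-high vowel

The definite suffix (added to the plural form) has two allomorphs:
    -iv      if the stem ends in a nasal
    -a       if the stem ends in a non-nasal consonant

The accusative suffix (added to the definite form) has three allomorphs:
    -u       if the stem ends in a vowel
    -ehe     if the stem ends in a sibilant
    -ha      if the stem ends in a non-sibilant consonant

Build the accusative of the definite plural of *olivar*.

*olivar* — last vowel /a/ (a non-high vowel) → -af → *olivaraf*.
The plural form *olivaraf*: final consonant = /f/, non-nasal → -a → *olivarafa*.
The final sound of the definite form *olivarafa* is /a/, which is a vowel, so the accusative suffix is -u, giving *olivarafau*.

olivarafau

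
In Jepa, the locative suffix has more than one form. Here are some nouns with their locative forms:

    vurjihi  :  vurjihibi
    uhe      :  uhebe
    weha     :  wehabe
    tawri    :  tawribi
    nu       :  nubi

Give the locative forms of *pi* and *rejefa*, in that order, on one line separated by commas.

The suffix is conditioned by the last vowel: -bi when the last vowel of the stem is a high vowel (*vurjihi*, *tawri*, *nu*); -be when the last vowel of the stem is a non-high vowel (*uhe*, *weha*).
*pi*: last vowel = /i/, a high vowel → -bi → *pibi*.
*rejefa* — last vowel /a/ (a non-high vowel) → -be → *rejefabe*.

pibi, rejefabe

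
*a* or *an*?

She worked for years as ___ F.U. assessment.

The indefinite article is chosen by the initial *sound* of the following word, not its spelling.
The initialism *F.U.* is read letter by letter; the first letter, F, is pronounced /ɛf/, which begins with a vowel sound.
So the article is *an*: She worked for years as an F.U. assessment.

an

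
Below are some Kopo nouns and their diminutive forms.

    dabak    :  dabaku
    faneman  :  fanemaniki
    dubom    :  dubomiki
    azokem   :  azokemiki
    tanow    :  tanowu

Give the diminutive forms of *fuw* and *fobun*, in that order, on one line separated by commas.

The suffix is conditioned by the final consonant: -iki when the stem ends in a nasal (*faneman*, *dubom*, *azokem*); -u when the stem ends in a non-nasal consonant (*dabak*, *tanow*).
*fuw*: final consonant = /w/, non-nasal → -u → *fuwu*.
*fobun* — final consonant /n/ (a nasal) → -iki → *fobuniki*.

fuwu, fobuniki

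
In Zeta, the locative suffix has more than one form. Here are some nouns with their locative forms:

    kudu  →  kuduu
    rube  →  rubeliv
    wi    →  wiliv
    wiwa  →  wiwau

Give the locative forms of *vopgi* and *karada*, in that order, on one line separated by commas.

vopgiliv, karadau

Looking at the last vowel of each stem: -liv when the last vowel of the stem is a front vowel (*rube*, *wi*); -u when the last vowel of the stem is a back vowel (*kudu*, *wiwa*).
Since the last vowel of *vopgi* is /i/ (a front vowel), it takes -liv, giving *vopgiliv*.
The last vowel of *karada* is /a/, which is a back vowel, so the suffix is -u, giving *karadau*.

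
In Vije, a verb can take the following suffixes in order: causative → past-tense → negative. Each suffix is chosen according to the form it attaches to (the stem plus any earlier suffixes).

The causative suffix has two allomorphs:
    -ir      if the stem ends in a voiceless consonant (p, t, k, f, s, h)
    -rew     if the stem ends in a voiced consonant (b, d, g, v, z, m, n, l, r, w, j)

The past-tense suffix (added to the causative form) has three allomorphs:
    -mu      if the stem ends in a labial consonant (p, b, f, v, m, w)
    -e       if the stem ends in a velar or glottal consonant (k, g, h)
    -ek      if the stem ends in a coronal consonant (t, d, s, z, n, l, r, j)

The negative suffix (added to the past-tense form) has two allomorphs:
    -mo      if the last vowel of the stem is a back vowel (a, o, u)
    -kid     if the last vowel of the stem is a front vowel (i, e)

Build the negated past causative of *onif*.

*onif*: final consonant = /f/, voiceless → -ir → *onifir*.
The causative form *onifir* — final consonant /r/ (coronal) → -ek → *onifirek*.
The past-tense form *onifirek*: last vowel = /e/, a front vowel → -kid → *onifirekkid*.

onifirekkid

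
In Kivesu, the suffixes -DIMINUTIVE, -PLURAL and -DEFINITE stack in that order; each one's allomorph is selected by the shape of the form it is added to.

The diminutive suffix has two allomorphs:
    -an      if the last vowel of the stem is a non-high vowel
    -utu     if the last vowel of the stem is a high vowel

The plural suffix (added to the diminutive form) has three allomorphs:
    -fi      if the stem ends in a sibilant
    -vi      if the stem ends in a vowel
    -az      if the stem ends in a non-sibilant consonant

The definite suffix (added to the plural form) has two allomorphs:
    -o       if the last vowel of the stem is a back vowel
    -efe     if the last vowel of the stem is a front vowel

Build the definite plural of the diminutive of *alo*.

*alo* — last vowel /o/ (a non-high vowel) → -an → *aloan*.
The diminutive form *aloan* — final sound /n/ (a non-sibilant consonant) → -az → *aloanaz*.
Since the last vowel of the plural form *aloanaz* is /a/ (a back vowel), it takes -o, giving *aloanazo*.

aloanazo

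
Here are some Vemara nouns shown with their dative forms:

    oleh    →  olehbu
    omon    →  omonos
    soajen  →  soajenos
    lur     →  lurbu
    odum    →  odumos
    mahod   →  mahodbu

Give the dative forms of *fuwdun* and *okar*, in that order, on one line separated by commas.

fuwdunos, okarbu

The pattern is nasality of the final consonant: -os when the stem ends in a nasal (*omon*, *soajen*, *odum*); -bu when the stem ends in a non-nasal consonant (*oleh*, *lur*, *mahod*).
*fuwdun*: final consonant = /n/, a nasal → -os → *fuwdunos*.
*okar* — final consonant /r/ (non-nasal) → -bu → *okarbu*.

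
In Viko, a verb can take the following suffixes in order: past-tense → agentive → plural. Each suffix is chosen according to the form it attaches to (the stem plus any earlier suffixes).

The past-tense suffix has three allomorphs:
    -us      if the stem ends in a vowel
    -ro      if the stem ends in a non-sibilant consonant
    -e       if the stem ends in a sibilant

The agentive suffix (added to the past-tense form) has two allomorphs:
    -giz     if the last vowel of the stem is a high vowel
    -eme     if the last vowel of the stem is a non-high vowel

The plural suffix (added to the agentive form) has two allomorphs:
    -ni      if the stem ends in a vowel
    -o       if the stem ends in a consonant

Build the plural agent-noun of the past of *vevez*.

vevezeemeni

The final sound of *vevez* is /z/, which is a sibilant, so the past-tense suffix is -e, giving *veveze*.
The last vowel of the past-tense form *veveze* is /e/, which is a non-high vowel, so the agentive suffix is -eme, giving *vevezeeme*.
Since the final sound of the agentive form *vevezeeme* is /e/ (a vowel), it takes -ni, giving *vevezeemeni*.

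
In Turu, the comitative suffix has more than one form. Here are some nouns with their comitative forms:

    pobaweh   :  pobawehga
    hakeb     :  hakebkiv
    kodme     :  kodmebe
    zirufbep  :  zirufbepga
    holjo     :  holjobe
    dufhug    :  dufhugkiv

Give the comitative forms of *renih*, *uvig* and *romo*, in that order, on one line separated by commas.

renihga, uvigkiv, romobe

Looking at the final sound of each stem: -ga when the stem ends in a voiceless consonant (*pobaweh*, *zirufbep*); -kiv when the stem ends in a voiced consonant (*hakeb*, *dufhug*); -be when the stem ends in a vowel (*kodme*, *holjo*).
*renih*: final sound = /h/, a voiceless consonant → -ga → *renihga*.
Since the final sound of *uvig* is /g/ (a voiced consonant), it takes -kiv, giving *uvigkiv*.
*romo*: final sound = /o/, a vowel → -be → *romobe*.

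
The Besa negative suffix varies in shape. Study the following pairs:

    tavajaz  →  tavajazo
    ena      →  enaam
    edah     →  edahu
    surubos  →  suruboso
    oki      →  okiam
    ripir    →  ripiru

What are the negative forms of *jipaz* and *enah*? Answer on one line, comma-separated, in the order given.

jipazo, enahu

Looking at the final sound of each stem: -o when the stem ends in a sibilant (*tavajaz*, *surubos*); -u when the stem ends in a non-sibilant consonant (*edah*, *ripir*); -am when the stem ends in a vowel (*ena*, *oki*).
Since the final sound of *jipaz* is /z/ (a sibilant), it takes -o, giving *jipazo*.
*enah*: final sound = /h/, a non-sibilant consonant → -u → *enahu*.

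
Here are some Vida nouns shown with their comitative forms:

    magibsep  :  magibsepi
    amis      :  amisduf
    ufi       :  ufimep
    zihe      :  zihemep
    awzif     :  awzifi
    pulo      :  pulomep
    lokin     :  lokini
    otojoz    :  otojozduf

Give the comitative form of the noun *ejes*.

The alternation tracks the final sound of the stem — -duf when the stem ends in a sibilant (*amis*, *otojoz*); -i when the stem ends in a non-sibilant consonant (*magibsep*, *awzif*, *lokin*); -mep when the stem ends in a vowel (*ufi*, *zihe*, *pulo*).
*ejes* — final sound /s/ (a sibilant) → -duf → *ejesduf*.

ejesduf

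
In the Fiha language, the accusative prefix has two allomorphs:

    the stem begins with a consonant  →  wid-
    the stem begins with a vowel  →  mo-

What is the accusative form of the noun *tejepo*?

widtejepo

*tejepo*: first sound = /t/, a consonant → wid- → *widtejepo*.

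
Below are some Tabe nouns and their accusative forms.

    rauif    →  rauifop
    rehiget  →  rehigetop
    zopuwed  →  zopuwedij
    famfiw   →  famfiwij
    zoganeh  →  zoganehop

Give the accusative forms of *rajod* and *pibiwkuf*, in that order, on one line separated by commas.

rajodij, pibiwkufop

The alternation tracks the final consonant of the stem — -op when the stem ends in a voiceless consonant (*rauif*, *rehiget*, *zoganeh*); -ij when the stem ends in a voiced consonant (*zopuwed*, *famfiw*).
*rajod*: final consonant = /d/, voiced → -ij → *rajodij*.
The final consonant of *pibiwkuf* is /f/, which is voiceless, so the suffix is -op, giving *pibiwkufop*.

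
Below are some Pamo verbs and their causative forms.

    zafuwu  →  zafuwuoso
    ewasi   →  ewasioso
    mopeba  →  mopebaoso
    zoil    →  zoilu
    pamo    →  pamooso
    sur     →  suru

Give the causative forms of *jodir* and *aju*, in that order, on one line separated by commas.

The suffix is conditioned by the final sound: -u when the stem ends in a consonant (*zoil*, *sur*); -oso when the stem ends in a vowel (*zafuwu*, *ewasi*, *mopeba*, *pamo*).
Since the final sound of *jodir* is /r/ (a consonant), it takes -u, giving *jodiru*.
*aju* — final sound /u/ (a vowel) → -oso → *ajuoso*.

jodiru, ajuoso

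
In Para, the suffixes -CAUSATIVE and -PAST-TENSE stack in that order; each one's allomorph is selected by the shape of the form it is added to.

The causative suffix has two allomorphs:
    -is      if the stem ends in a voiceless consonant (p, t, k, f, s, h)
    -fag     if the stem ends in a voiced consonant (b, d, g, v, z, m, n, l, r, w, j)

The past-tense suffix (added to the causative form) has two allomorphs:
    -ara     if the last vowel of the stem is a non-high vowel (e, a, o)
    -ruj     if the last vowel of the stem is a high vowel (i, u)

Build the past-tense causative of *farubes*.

farubesisruj

Since the final consonant of *farubes* is /s/ (voiceless), it takes -is, giving *farubesis*.
The last vowel of the causative form *farubesis* is /i/, which is a high vowel, so the past-tense suffix is -ruj, giving *farubesisruj*.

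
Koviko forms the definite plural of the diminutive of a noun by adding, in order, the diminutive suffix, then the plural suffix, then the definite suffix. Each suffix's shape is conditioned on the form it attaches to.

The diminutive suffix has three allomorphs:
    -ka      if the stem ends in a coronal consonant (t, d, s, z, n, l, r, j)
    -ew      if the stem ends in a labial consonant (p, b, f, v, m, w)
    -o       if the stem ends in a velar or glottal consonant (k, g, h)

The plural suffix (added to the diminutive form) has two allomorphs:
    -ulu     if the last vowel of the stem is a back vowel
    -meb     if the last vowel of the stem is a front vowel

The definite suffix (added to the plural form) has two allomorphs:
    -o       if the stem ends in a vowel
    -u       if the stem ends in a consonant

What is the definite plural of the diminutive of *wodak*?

*wodak*: final consonant = /k/, velar/glottal → -o → *wodako*.
The diminutive form *wodako*: last vowel = /o/, a back vowel → -ulu → *wodakoulu*.
The plural form *wodakoulu*: final sound = /u/, a vowel → -o → *wodakouluo*.

wodakouluo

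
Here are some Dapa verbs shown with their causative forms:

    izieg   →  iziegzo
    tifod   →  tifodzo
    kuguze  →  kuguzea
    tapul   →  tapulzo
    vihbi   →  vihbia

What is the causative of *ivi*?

ivia

The pattern is consonant vs. vowel: -zo when the stem ends in a consonant (*izieg*, *tifod*, *tapul*); -a when the stem ends in a vowel (*kuguze*, *vihbi*).
Since the final sound of *ivi* is /i/ (a vowel), it takes -a, giving *ivia*.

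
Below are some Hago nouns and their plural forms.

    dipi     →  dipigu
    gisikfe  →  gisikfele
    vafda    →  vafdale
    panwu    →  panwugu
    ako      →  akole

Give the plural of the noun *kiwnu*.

Looking at the last vowel of each stem: -gu when the last vowel of the stem is a high vowel (*dipi*, *panwu*); -le when the last vowel of the stem is a non-high vowel (*gisikfe*, *vafda*, *ako*).
*kiwnu* — last vowel /u/ (a high vowel) → -gu → *kiwnugu*.

kiwnugu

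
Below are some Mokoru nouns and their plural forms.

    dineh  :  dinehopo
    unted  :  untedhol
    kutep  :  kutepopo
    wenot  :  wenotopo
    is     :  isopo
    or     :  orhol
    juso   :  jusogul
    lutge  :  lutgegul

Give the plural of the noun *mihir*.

mihirhol

The pattern is voicing of the final sound: -opo when the stem ends in a voiceless consonant (*dineh*, *kutep*, *wenot*, *is*); -hol when the stem ends in a voiced consonant (*unted*, *or*); -gul when the stem ends in a vowel (*juso*, *lutge*).
Since the final sound of *mihir* is /r/ (a voiced consonant), it takes -hol, giving *mihirhol*.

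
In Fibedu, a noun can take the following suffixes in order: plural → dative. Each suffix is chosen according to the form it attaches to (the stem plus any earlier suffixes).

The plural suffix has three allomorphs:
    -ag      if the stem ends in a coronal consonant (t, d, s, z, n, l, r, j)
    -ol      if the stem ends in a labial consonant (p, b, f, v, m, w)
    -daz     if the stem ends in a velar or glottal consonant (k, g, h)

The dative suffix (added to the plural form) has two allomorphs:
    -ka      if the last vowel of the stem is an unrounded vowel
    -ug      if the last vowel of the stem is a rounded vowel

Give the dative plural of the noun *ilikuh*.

Since the final consonant of *ilikuh* is /h/ (velar/glottal), it takes -daz, giving *ilikuhdaz*.
The last vowel of the plural form *ilikuhdaz* is /a/, which is an unrounded vowel, so the dative suffix is -ka, giving *ilikuhdazka*.

ilikuhdazka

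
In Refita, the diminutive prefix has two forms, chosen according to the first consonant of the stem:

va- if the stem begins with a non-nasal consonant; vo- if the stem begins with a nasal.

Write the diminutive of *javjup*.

vajavjup

*javjup* — first consonant /j/ (non-nasal) → va- → *vajavjup*.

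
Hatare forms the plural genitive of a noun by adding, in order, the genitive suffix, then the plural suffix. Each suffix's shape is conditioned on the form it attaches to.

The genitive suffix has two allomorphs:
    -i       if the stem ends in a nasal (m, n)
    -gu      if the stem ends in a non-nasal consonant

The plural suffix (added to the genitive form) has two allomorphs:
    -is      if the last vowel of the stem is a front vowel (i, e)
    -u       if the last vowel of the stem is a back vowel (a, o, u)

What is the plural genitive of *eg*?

The final consonant of *eg* is /g/, which is non-nasal, so the genitive suffix is -gu, giving *eggu*.
The genitive form *eggu*: last vowel = /u/, a back vowel → -u → *egguu*.

egguu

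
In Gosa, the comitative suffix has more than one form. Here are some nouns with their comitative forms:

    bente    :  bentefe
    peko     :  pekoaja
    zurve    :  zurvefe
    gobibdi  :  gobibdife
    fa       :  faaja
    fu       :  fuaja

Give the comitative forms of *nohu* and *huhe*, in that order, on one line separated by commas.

nohuaja, huhefe

Looking at the last vowel of each stem: -fe when the last vowel of the stem is a front vowel (*bente*, *zurve*, *gobibdi*); -aja when the last vowel of the stem is a back vowel (*peko*, *fa*, *fu*).
Since the last vowel of *nohu* is /u/ (a back vowel), it takes -aja, giving *nohuaja*.
*huhe*: last vowel = /e/, a front vowel → -fe → *huhefe*.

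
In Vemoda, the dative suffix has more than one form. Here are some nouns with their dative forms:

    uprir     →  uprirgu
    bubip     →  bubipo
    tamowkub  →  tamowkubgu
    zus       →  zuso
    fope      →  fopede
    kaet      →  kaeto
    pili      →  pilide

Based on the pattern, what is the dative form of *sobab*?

Looking at the final sound of each stem: -o when the stem ends in a voiceless consonant (*bubip*, *zus*, *kaet*); -gu when the stem ends in a voiced consonant (*uprir*, *tamowkub*); -de when the stem ends in a vowel (*fope*, *pili*).
*sobab*: final sound = /b/, a voiced consonant → -gu → *sobabgu*.

sobabgu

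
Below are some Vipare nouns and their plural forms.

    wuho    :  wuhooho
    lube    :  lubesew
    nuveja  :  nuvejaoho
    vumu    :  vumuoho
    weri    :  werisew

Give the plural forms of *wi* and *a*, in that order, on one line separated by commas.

The suffix is conditioned by the last vowel: -sew when the last vowel of the stem is a front vowel (*lube*, *weri*); -oho when the last vowel of the stem is a back vowel (*wuho*, *nuveja*, *vumu*).
*wi*: last vowel = /i/, a front vowel → -sew → *wisew*.
*a*: last vowel = /a/, a back vowel → -oho → *aoho*.

wisew, aoho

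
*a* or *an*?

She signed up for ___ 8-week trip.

The indefinite article is chosen by the initial *sound* of the following word, not its spelling.
The number *8* is spoken "eight", beginning with /eɪt/ — a vowel sound.
So the article is *an*: She signed up for an 8-week trip.

an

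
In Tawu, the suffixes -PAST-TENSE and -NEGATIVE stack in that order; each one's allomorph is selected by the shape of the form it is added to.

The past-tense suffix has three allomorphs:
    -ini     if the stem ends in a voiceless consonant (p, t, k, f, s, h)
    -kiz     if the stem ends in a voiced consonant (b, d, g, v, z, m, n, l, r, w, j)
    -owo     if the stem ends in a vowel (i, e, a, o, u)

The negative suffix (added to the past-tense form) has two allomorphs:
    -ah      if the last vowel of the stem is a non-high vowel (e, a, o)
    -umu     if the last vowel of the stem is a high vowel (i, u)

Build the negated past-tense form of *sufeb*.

sufebkizumu

*sufeb*: final sound = /b/, a voiced consonant → -kiz → *sufebkiz*.
Since the last vowel of the past-tense form *sufebkiz* is /i/ (a high vowel), it takes -umu, giving *sufebkizumu*.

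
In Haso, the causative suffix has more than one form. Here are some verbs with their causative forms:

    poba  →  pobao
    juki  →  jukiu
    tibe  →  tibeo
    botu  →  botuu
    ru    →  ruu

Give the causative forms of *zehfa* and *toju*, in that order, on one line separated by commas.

zehfao, tojuu

The pattern is height harmony: -u when the last vowel of the stem is a high vowel (*juki*, *botu*, *ru*); -o when the last vowel of the stem is a non-high vowel (*poba*, *tibe*).
The last vowel of *zehfa* is /a/, which is a non-high vowel, so the suffix is -o, giving *zehfao*.
Since the last vowel of *toju* is /u/ (a high vowel), it takes -u, giving *tojuu*.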